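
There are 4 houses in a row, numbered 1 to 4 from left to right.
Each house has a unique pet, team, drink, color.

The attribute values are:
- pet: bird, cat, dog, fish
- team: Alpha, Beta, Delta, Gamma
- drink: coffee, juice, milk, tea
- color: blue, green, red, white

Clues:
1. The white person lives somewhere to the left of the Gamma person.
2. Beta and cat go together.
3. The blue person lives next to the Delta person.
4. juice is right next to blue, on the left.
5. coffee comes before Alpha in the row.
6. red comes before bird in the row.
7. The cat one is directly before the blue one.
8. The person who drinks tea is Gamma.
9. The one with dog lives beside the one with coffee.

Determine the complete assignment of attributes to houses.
Solution:

House | Pet | Team | Drink | Color
----------------------------------
  1   | cat | Beta | juice | white
  2   | dog | Gamma | tea | blue
  3   | fish | Delta | coffee | red
  4   | bird | Alpha | milk | green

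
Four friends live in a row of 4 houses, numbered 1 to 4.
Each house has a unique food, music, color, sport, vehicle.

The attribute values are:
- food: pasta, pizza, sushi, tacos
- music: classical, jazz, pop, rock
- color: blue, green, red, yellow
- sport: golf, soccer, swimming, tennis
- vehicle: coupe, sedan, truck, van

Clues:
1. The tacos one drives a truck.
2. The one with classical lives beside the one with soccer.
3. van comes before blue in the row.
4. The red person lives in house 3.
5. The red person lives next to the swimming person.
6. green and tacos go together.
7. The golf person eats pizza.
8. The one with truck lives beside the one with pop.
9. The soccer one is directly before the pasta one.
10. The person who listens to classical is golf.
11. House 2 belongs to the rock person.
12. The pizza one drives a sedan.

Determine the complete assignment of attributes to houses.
Solution:

House | Food | Music | Color | Sport | Vehicle
----------------------------------------------
  1   | pizza | classical | yellow | golf | sedan
  2   | tacos | rock | green | soccer | truck
  3   | pasta | pop | red | tennis | van
  4   | sushi | jazz | blue | swimming | coupe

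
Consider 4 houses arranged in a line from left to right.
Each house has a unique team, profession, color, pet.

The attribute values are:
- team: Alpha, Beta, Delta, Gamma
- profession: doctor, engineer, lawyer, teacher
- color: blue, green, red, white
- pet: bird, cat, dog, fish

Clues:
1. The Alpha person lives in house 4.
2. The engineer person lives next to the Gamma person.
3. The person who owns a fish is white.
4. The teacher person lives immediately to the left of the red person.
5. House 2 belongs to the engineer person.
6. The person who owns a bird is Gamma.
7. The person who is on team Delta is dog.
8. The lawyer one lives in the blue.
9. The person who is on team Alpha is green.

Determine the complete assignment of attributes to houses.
Solution:

House | Team | Profession | Color | Pet
---------------------------------------
  1   | Beta | teacher | white | fish
  2   | Delta | engineer | red | dog
  3   | Gamma | lawyer | blue | bird
  4   | Alpha | doctor | green | cat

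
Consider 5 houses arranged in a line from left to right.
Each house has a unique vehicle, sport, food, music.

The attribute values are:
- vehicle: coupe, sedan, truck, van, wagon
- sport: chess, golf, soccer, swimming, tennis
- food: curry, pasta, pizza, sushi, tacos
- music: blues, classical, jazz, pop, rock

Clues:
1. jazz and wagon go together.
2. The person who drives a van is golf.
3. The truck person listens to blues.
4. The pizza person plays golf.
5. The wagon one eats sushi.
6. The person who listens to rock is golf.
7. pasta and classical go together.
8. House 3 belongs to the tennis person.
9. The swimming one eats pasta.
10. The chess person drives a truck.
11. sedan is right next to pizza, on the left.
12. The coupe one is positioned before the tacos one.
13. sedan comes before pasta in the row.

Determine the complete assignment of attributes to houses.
Solution:

House | Vehicle | Sport | Food | Music
--------------------------------------
  1   | sedan | soccer | curry | pop
  2   | van | golf | pizza | rock
  3   | wagon | tennis | sushi | jazz
  4   | coupe | swimming | pasta | classical
  5   | truck | chess | tacos | blues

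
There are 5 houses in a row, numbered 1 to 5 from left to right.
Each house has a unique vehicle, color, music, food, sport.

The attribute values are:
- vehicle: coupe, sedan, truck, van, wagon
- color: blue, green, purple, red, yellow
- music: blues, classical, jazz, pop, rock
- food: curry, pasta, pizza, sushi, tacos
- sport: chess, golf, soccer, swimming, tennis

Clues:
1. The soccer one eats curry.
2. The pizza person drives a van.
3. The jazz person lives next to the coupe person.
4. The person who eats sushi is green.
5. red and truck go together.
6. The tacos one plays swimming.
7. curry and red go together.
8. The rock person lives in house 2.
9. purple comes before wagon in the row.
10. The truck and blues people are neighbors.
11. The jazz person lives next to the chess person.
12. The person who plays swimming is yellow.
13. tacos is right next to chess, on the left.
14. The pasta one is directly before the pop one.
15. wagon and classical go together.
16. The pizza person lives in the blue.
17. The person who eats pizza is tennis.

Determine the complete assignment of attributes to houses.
Solution:

House | Vehicle | Color | Music | Food | Sport
----------------------------------------------
  1   | sedan | yellow | jazz | tacos | swimming
  2   | coupe | purple | rock | pasta | chess
  3   | truck | red | pop | curry | soccer
  4   | van | blue | blues | pizza | tennis
  5   | wagon | green | classical | sushi | golf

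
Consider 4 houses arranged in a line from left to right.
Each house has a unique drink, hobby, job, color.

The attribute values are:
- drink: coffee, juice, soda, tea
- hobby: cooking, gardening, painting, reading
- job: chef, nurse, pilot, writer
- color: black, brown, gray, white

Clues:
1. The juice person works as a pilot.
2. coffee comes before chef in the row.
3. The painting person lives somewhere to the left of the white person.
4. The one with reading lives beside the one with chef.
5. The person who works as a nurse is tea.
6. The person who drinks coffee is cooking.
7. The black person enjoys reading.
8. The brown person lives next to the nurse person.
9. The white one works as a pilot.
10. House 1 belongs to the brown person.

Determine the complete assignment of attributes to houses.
Solution:

House | Drink | Hobby | Job | Color
-----------------------------------
  1   | coffee | cooking | writer | brown
  2   | tea | reading | nurse | black
  3   | soda | painting | chef | gray
  4   | juice | gardening | pilot | white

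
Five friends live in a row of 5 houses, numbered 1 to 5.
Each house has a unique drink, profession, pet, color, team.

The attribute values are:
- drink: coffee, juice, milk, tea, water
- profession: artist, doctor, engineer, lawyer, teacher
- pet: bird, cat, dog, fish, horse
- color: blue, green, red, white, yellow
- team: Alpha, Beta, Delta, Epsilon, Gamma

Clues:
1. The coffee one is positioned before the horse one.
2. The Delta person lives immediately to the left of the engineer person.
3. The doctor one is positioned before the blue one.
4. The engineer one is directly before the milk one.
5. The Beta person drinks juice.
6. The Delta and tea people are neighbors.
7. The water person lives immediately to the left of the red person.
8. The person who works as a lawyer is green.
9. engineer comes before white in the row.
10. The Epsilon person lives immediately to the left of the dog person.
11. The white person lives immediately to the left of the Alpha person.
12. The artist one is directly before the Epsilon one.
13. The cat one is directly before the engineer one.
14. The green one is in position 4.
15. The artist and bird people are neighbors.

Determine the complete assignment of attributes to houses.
Solution:

House | Drink | Profession | Pet | Color | Team
-----------------------------------------------
  1   | water | artist | cat | yellow | Delta
  2   | tea | engineer | bird | red | Epsilon
  3   | milk | doctor | dog | white | Gamma
  4   | coffee | lawyer | fish | green | Alpha
  5   | juice | teacher | horse | blue | Beta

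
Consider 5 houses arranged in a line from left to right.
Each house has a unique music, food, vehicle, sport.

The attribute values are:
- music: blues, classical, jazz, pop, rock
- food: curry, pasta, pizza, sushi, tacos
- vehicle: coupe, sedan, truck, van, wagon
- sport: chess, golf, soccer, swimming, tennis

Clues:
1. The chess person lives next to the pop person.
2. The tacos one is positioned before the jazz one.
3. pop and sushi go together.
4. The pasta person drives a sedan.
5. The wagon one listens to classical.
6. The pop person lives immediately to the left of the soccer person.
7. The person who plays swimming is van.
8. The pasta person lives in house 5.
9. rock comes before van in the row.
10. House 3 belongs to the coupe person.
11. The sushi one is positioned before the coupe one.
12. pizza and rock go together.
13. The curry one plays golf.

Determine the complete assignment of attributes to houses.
Solution:

House | Music | Food | Vehicle | Sport
--------------------------------------
  1   | rock | pizza | truck | chess
  2   | pop | sushi | van | swimming
  3   | blues | tacos | coupe | soccer
  4   | classical | curry | wagon | golf
  5   | jazz | pasta | sedan | tennis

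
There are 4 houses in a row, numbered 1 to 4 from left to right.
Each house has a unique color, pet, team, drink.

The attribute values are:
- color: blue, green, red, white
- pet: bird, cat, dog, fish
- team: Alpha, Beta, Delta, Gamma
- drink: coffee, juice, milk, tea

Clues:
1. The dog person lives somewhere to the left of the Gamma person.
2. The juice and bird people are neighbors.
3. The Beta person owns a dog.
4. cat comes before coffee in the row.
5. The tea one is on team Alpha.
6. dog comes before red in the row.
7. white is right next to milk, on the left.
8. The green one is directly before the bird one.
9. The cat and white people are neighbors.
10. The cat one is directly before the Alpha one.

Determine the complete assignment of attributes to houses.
Solution:

House | Color | Pet | Team | Drink
----------------------------------
  1   | green | cat | Delta | juice
  2   | white | bird | Alpha | tea
  3   | blue | dog | Beta | milk
  4   | red | fish | Gamma | coffee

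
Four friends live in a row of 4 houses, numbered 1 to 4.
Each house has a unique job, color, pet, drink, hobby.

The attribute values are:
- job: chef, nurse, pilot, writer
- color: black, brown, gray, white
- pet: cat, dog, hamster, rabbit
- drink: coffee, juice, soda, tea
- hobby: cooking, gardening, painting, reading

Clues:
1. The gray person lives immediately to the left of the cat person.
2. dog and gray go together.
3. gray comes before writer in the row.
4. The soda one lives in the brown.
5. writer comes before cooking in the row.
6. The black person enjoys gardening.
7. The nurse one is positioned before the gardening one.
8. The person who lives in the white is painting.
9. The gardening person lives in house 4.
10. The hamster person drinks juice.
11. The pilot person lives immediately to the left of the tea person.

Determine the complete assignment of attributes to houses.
Solution:

House | Job | Color | Pet | Drink | Hobby
-----------------------------------------
  1   | pilot | gray | dog | coffee | reading
  2   | writer | white | cat | tea | painting
  3   | nurse | brown | rabbit | soda | cooking
  4   | chef | black | hamster | juice | gardening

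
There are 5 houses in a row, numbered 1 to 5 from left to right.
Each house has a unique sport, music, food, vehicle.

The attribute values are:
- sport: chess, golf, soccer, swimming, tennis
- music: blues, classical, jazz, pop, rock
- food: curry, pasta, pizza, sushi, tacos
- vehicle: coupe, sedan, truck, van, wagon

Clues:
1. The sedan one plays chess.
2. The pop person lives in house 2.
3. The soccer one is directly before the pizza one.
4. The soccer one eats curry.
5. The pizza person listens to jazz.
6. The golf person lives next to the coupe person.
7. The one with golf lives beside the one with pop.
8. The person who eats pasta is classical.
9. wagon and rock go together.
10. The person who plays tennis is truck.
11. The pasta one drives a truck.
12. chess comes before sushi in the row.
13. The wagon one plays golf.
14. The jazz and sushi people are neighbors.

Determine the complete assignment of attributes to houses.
Solution:

House | Sport | Music | Food | Vehicle
--------------------------------------
  1   | golf | rock | tacos | wagon
  2   | soccer | pop | curry | coupe
  3   | chess | jazz | pizza | sedan
  4   | swimming | blues | sushi | van
  5   | tennis | classical | pasta | truck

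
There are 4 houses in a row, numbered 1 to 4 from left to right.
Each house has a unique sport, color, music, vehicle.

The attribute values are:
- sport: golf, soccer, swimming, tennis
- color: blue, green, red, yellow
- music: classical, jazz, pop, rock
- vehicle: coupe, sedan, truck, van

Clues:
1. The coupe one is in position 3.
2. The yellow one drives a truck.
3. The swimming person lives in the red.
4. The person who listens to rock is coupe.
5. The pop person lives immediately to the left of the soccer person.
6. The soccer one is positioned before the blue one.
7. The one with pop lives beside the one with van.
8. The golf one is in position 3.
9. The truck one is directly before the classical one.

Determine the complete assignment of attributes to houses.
Solution:

House | Sport | Color | Music | Vehicle
---------------------------------------
  1   | tennis | yellow | pop | truck
  2   | soccer | green | classical | van
  3   | golf | blue | rock | coupe
  4   | swimming | red | jazz | sedan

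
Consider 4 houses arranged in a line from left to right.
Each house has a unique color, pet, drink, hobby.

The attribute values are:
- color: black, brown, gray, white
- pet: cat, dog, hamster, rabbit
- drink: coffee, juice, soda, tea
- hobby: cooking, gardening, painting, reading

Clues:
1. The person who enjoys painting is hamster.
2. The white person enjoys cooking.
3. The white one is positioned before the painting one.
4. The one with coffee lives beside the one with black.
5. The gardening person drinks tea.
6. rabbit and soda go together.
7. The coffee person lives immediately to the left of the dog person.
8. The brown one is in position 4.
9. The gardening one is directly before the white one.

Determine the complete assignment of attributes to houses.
Solution:

House | Color | Pet | Drink | Hobby
-----------------------------------
  1   | gray | cat | coffee | reading
  2   | black | dog | tea | gardening
  3   | white | rabbit | soda | cooking
  4   | brown | hamster | juice | painting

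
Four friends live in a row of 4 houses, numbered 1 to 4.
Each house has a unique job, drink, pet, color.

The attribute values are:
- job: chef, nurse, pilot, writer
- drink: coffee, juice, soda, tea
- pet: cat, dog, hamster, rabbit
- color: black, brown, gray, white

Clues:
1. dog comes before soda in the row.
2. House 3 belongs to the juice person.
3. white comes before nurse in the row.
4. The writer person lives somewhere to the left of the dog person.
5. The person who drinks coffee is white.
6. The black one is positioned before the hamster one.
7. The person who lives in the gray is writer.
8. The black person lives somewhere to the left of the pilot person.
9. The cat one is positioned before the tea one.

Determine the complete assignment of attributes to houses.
Solution:

House | Job | Drink | Pet | Color
---------------------------------
  1   | chef | coffee | cat | white
  2   | writer | tea | rabbit | gray
  3   | nurse | juice | dog | black
  4   | pilot | soda | hamster | brown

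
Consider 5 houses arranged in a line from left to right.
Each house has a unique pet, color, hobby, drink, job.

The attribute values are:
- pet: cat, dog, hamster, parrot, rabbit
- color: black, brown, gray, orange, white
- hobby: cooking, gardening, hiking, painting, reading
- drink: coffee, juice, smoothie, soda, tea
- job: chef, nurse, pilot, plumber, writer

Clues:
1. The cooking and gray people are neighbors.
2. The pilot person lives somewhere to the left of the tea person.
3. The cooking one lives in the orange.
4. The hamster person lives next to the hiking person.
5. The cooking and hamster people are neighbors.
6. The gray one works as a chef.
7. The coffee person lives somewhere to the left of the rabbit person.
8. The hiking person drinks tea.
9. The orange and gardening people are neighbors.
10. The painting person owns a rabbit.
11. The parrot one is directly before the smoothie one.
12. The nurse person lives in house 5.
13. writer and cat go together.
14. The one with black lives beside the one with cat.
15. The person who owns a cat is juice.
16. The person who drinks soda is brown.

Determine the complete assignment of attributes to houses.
Solution:

House | Pet | Color | Hobby | Drink | Job
-----------------------------------------
  1   | parrot | orange | cooking | coffee | pilot
  2   | hamster | gray | gardening | smoothie | chef
  3   | dog | black | hiking | tea | plumber
  4   | cat | white | reading | juice | writer
  5   | rabbit | brown | painting | soda | nurse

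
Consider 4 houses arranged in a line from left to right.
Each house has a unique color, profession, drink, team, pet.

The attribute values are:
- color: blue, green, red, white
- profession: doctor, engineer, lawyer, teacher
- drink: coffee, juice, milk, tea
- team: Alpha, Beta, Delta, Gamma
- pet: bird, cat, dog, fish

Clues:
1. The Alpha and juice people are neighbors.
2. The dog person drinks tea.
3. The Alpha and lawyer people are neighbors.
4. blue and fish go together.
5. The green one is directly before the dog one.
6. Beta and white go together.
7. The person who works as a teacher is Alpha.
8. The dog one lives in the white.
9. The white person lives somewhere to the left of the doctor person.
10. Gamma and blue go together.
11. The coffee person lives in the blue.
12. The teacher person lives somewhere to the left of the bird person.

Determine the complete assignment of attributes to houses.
Solution:

House | Color | Profession | Drink | Team | Pet
-----------------------------------------------
  1   | red | teacher | milk | Alpha | cat
  2   | green | lawyer | juice | Delta | bird
  3   | white | engineer | tea | Beta | dog
  4   | blue | doctor | coffee | Gamma | fish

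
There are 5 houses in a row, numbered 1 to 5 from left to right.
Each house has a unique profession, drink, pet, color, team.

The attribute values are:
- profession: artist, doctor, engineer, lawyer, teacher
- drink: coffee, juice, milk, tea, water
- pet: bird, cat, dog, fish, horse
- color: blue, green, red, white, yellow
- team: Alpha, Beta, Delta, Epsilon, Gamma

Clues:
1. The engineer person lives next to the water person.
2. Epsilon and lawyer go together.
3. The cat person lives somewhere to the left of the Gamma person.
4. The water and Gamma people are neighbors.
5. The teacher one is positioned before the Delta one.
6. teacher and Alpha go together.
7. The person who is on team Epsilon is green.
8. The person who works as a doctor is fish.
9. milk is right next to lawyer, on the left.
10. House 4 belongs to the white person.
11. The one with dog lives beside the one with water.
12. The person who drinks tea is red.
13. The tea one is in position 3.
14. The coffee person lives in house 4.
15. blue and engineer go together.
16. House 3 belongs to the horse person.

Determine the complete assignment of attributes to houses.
Solution:

House | Profession | Drink | Pet | Color | Team
-----------------------------------------------
  1   | engineer | milk | dog | blue | Beta
  2   | lawyer | water | cat | green | Epsilon
  3   | artist | tea | horse | red | Gamma
  4   | teacher | coffee | bird | white | Alpha
  5   | doctor | juice | fish | yellow | Delta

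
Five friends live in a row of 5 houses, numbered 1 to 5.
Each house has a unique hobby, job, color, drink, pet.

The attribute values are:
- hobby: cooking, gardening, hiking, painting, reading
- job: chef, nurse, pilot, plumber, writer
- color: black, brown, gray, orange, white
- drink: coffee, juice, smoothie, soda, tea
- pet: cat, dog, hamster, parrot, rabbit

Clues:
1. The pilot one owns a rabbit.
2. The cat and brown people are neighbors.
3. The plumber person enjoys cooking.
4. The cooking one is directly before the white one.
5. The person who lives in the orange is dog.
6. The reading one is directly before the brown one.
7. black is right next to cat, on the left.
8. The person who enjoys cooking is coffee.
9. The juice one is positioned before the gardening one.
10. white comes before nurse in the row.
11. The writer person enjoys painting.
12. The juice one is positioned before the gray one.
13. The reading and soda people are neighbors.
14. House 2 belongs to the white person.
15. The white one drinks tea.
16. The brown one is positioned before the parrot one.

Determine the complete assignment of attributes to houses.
Solution:

House | Hobby | Job | Color | Drink | Pet
-----------------------------------------
  1   | cooking | plumber | black | coffee | hamster
  2   | reading | chef | white | tea | cat
  3   | hiking | pilot | brown | soda | rabbit
  4   | painting | writer | orange | juice | dog
  5   | gardening | nurse | gray | smoothie | parrot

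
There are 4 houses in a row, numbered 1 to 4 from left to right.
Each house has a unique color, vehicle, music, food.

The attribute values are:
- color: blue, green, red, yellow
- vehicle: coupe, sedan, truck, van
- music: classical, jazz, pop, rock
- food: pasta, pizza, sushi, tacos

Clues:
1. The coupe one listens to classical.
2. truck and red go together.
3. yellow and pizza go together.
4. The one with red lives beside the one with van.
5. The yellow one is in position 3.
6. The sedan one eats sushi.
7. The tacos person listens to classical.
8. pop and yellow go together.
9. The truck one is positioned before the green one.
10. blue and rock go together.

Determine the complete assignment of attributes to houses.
Solution:

House | Color | Vehicle | Music | Food
--------------------------------------
  1   | blue | sedan | rock | sushi
  2   | red | truck | jazz | pasta
  3   | yellow | van | pop | pizza
  4   | green | coupe | classical | tacos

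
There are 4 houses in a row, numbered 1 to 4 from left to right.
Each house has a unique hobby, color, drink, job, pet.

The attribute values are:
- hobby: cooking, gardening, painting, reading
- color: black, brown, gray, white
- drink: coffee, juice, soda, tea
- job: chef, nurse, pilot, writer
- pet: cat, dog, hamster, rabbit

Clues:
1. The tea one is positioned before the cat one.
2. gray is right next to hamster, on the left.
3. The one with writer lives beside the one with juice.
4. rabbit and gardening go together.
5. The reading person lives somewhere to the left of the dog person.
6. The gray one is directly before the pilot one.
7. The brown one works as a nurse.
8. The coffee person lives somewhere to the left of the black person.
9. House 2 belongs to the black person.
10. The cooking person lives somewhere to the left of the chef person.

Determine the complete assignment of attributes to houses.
Solution:

House | Hobby | Color | Drink | Job | Pet
-----------------------------------------
  1   | gardening | gray | coffee | writer | rabbit
  2   | reading | black | juice | pilot | hamster
  3   | cooking | brown | tea | nurse | dog
  4   | painting | white | soda | chef | cat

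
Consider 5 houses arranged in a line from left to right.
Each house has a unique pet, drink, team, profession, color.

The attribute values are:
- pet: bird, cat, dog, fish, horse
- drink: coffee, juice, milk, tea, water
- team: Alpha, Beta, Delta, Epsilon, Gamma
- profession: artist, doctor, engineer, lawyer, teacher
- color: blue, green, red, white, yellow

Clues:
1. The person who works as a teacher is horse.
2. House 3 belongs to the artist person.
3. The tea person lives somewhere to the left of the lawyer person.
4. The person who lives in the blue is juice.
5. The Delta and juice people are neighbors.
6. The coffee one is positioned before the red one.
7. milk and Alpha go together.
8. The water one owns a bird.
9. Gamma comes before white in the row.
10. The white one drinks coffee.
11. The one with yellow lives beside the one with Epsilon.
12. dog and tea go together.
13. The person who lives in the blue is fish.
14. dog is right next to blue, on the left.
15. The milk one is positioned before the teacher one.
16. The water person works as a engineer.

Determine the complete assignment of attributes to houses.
Solution:

House | Pet | Drink | Team | Profession | Color
-----------------------------------------------
  1   | dog | tea | Delta | doctor | green
  2   | fish | juice | Gamma | lawyer | blue
  3   | cat | milk | Alpha | artist | yellow
  4   | horse | coffee | Epsilon | teacher | white
  5   | bird | water | Beta | engineer | red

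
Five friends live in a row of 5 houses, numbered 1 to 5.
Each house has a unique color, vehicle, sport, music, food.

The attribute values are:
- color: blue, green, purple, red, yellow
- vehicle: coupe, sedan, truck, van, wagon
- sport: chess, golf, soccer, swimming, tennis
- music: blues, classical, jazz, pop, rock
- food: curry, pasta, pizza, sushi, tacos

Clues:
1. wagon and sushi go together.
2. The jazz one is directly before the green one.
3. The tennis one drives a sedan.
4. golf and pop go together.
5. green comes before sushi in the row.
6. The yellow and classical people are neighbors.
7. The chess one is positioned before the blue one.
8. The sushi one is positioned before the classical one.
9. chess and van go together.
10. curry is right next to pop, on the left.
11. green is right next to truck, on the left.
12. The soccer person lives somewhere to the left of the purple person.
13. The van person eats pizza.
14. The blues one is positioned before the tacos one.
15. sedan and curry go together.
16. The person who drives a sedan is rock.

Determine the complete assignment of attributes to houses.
Solution:

House | Color | Vehicle | Sport | Music | Food
----------------------------------------------
  1   | red | van | chess | jazz | pizza
  2   | green | sedan | tennis | rock | curry
  3   | blue | truck | golf | pop | pasta
  4   | yellow | wagon | soccer | blues | sushi
  5   | purple | coupe | swimming | classical | tacos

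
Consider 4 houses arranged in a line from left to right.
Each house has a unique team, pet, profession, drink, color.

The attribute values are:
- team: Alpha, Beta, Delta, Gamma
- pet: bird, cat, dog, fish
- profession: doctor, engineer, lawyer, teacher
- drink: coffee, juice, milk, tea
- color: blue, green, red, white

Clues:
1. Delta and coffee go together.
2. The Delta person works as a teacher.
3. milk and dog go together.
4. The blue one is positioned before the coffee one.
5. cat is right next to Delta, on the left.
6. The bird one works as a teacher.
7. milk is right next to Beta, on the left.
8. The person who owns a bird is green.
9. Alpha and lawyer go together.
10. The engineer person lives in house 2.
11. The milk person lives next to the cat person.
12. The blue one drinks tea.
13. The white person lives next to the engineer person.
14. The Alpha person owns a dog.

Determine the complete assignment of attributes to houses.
Solution:

House | Team | Pet | Profession | Drink | Color
-----------------------------------------------
  1   | Alpha | dog | lawyer | milk | white
  2   | Beta | cat | engineer | tea | blue
  3   | Delta | bird | teacher | coffee | green
  4   | Gamma | fish | doctor | juice | red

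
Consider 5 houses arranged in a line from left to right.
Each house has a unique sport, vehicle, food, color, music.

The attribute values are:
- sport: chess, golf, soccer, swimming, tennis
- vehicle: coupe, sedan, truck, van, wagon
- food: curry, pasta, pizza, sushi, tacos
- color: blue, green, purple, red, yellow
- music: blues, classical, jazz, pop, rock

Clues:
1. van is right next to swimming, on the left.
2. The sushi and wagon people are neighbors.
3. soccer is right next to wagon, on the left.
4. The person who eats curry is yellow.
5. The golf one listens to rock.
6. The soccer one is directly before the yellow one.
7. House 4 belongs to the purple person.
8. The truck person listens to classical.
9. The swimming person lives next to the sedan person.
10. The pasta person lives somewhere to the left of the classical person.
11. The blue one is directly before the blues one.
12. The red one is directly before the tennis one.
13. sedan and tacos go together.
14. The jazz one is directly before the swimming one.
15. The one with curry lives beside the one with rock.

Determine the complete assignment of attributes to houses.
Solution:

House | Sport | Vehicle | Food | Color | Music
----------------------------------------------
  1   | soccer | van | sushi | blue | jazz
  2   | swimming | wagon | curry | yellow | blues
  3   | golf | sedan | tacos | red | rock
  4   | tennis | coupe | pasta | purple | pop
  5   | chess | truck | pizza | green | classical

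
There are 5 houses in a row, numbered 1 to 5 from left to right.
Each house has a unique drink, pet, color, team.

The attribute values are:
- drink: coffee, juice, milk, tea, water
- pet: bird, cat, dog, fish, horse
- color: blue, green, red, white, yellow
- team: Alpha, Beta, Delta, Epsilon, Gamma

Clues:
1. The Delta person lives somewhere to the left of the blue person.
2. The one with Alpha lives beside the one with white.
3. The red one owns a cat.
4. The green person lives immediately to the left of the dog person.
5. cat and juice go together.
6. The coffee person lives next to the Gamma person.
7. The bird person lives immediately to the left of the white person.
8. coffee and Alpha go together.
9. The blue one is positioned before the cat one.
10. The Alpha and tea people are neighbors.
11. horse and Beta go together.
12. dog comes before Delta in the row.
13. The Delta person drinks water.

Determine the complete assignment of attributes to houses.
Solution:

House | Drink | Pet | Color | Team
----------------------------------
  1   | coffee | bird | green | Alpha
  2   | tea | dog | white | Gamma
  3   | water | fish | yellow | Delta
  4   | milk | horse | blue | Beta
  5   | juice | cat | red | Epsilon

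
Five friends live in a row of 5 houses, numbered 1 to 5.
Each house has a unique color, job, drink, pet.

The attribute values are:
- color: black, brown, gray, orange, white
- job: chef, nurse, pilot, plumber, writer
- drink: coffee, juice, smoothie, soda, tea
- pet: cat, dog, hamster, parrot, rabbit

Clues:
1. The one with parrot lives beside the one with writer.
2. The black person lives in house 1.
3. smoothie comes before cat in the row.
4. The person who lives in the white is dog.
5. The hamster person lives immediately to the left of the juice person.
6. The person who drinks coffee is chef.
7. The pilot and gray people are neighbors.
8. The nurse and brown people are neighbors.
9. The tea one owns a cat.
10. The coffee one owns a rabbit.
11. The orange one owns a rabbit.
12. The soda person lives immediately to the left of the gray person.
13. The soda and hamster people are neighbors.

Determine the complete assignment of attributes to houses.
Solution:

House | Color | Job | Drink | Pet
---------------------------------
  1   | black | pilot | soda | parrot
  2   | gray | writer | smoothie | hamster
  3   | white | nurse | juice | dog
  4   | brown | plumber | tea | cat
  5   | orange | chef | coffee | rabbit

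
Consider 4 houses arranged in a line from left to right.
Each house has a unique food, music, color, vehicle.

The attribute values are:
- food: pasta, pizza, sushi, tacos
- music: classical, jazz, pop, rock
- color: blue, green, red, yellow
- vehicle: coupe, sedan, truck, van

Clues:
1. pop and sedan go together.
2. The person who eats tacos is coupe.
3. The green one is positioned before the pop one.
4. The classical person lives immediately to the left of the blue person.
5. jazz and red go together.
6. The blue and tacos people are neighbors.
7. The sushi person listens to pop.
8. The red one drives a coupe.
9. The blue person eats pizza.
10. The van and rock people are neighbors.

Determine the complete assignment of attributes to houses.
Solution:

House | Food | Music | Color | Vehicle
--------------------------------------
  1   | pasta | classical | green | van
  2   | pizza | rock | blue | truck
  3   | tacos | jazz | red | coupe
  4   | sushi | pop | yellow | sedan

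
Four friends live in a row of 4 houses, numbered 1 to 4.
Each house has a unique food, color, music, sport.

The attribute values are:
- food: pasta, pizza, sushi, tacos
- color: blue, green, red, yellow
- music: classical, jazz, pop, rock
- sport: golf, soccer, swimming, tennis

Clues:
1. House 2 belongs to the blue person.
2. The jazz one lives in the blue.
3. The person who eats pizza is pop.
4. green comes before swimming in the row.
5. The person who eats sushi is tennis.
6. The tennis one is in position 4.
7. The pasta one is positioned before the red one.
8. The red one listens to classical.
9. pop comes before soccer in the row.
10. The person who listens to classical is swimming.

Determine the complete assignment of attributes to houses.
Solution:

House | Food | Color | Music | Sport
------------------------------------
  1   | pizza | green | pop | golf
  2   | pasta | blue | jazz | soccer
  3   | tacos | red | classical | swimming
  4   | sushi | yellow | rock | tennis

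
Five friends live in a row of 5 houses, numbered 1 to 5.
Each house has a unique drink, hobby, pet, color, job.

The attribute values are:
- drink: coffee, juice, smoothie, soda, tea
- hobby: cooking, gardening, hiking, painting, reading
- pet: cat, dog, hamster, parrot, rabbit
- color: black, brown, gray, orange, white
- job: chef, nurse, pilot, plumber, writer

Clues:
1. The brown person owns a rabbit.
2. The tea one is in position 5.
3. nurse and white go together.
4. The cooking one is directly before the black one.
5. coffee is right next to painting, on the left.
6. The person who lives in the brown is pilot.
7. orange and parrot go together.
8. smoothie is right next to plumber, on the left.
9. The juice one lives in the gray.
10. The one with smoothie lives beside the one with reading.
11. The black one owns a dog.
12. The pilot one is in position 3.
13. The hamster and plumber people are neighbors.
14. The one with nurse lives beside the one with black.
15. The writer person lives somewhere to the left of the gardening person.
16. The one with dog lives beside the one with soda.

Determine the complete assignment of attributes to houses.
Solution:

House | Drink | Hobby | Pet | Color | Job
-----------------------------------------
  1   | smoothie | cooking | hamster | white | nurse
  2   | coffee | reading | dog | black | plumber
  3   | soda | painting | rabbit | brown | pilot
  4   | juice | hiking | cat | gray | writer
  5   | tea | gardening | parrot | orange | chef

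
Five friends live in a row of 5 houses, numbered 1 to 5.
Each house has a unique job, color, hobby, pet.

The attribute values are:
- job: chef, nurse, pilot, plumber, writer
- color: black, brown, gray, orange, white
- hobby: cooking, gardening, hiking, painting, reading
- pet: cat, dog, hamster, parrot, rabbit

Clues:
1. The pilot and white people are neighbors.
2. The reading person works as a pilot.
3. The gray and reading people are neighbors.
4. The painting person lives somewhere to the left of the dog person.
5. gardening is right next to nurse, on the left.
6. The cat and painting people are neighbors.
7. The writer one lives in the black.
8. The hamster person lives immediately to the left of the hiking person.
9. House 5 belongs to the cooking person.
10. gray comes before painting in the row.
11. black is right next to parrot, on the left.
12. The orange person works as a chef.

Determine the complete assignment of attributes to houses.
Solution:

House | Job | Color | Hobby | Pet
---------------------------------
  1   | writer | black | gardening | hamster
  2   | nurse | gray | hiking | parrot
  3   | pilot | brown | reading | cat
  4   | plumber | white | painting | rabbit
  5   | chef | orange | cooking | dog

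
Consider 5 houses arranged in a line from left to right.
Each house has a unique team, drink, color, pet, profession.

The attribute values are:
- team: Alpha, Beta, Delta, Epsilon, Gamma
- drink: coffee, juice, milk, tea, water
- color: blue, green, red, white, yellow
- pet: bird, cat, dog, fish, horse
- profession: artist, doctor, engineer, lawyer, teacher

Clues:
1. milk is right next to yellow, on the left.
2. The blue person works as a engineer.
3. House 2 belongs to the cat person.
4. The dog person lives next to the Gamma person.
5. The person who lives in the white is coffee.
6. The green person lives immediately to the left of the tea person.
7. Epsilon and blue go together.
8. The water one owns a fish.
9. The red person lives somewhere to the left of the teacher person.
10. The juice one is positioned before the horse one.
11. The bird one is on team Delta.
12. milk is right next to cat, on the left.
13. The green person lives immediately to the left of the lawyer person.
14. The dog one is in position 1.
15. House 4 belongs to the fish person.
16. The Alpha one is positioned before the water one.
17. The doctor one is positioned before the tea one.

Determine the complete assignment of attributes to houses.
Solution:

House | Team | Drink | Color | Pet | Profession
-----------------------------------------------
  1   | Alpha | milk | green | dog | doctor
  2   | Gamma | tea | yellow | cat | lawyer
  3   | Delta | juice | red | bird | artist
  4   | Epsilon | water | blue | fish | engineer
  5   | Beta | coffee | white | horse | teacher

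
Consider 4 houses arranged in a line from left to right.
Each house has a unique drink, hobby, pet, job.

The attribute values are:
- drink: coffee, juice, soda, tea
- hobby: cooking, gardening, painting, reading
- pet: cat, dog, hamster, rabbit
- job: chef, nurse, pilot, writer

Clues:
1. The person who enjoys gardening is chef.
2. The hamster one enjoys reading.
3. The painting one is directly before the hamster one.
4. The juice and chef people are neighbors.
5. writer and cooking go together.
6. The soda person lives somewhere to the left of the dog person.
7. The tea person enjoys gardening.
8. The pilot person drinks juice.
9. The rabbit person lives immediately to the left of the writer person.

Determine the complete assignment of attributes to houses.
Solution:

House | Drink | Hobby | Pet | Job
---------------------------------
  1   | soda | painting | cat | nurse
  2   | juice | reading | hamster | pilot
  3   | tea | gardening | rabbit | chef
  4   | coffee | cooking | dog | writer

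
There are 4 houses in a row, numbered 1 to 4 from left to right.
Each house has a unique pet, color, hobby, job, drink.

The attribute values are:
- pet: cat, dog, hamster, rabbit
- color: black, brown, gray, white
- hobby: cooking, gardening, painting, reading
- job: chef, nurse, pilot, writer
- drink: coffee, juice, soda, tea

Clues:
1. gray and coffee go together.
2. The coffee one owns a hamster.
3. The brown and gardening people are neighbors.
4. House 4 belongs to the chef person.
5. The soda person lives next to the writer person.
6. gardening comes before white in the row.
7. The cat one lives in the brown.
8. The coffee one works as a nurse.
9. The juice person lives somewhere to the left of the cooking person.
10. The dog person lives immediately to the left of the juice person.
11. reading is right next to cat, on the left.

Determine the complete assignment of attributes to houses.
Solution:

House | Pet | Color | Hobby | Job | Drink
-----------------------------------------
  1   | dog | black | reading | pilot | soda
  2   | cat | brown | painting | writer | juice
  3   | hamster | gray | gardening | nurse | coffee
  4   | rabbit | white | cooking | chef | tea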